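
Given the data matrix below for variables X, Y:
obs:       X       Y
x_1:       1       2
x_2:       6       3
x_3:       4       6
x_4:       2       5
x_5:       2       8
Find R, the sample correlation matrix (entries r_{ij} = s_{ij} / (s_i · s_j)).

Step 1 — column means:
  mean(X) = (1 + 6 + 4 + 2 + 2) / 5 = 15/5 = 3
  mean(Y) = (2 + 3 + 6 + 5 + 8) / 5 = 24/5 = 4.8

Step 2 — sample variances and covariances s[i,j] = (1/(n-1)) · Σ_k (x_{k,i} - mean_i) · (x_{k,j} - mean_j), with n-1 = 4:
  s[X,X] = ((-2)·(-2) + (3)·(3) + (1)·(1) + (-1)·(-1) + (-1)·(-1)) / 4 = 16/4 = 4
  s[X,Y] = ((-2)·(-2.8) + (3)·(-1.8) + (1)·(1.2) + (-1)·(0.2) + (-1)·(3.2)) / 4 = -2/4 = -0.5
  s[Y,Y] = ((-2.8)·(-2.8) + (-1.8)·(-1.8) + (1.2)·(1.2) + (0.2)·(0.2) + (3.2)·(3.2)) / 4 = 22.8/4 = 5.7
  Sample standard deviations s_i = √(s[i,i]):
  s(X) = √(4) = 2
  s(Y) = √(5.7) = 2.3875

Step 3 — r_{ij} = s_{ij} / (s_i · s_j):
  r[X,X] = 1 (diagonal).
  r[X,Y] = -0.5 / (2 · 2.3875) = -0.5 / 4.7749 = -0.1047
  r[Y,Y] = 1 (diagonal).

R is symmetric with unit diagonal. Assembling:

R = [[1, -0.1047],
 [-0.1047, 1]]


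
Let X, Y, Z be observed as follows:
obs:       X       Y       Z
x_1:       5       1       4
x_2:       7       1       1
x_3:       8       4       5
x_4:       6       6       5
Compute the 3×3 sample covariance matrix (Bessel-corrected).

Step 1 — column means:
  mean(X) = (5 + 7 + 8 + 6) / 4 = 26/4 = 6.5
  mean(Y) = (1 + 1 + 4 + 6) / 4 = 12/4 = 3
  mean(Z) = (4 + 1 + 5 + 5) / 4 = 15/4 = 3.75

Step 2 — sample covariance S[i,j] = (1/(n-1)) · Σ_k (x_{k,i} - mean_i) · (x_{k,j} - mean_j), with n-1 = 3.
  S[X,X] = ((-1.5)·(-1.5) + (0.5)·(0.5) + (1.5)·(1.5) + (-0.5)·(-0.5)) / 3 = 5/3 = 1.6667
  S[X,Y] = ((-1.5)·(-2) + (0.5)·(-2) + (1.5)·(1) + (-0.5)·(3)) / 3 = 2/3 = 0.6667
  S[X,Z] = ((-1.5)·(0.25) + (0.5)·(-2.75) + (1.5)·(1.25) + (-0.5)·(1.25)) / 3 = -0.5/3 = -0.1667
  S[Y,Y] = ((-2)·(-2) + (-2)·(-2) + (1)·(1) + (3)·(3)) / 3 = 18/3 = 6
  S[Y,Z] = ((-2)·(0.25) + (-2)·(-2.75) + (1)·(1.25) + (3)·(1.25)) / 3 = 10/3 = 3.3333
  S[Z,Z] = ((0.25)·(0.25) + (-2.75)·(-2.75) + (1.25)·(1.25) + (1.25)·(1.25)) / 3 = 10.75/3 = 3.5833

S is symmetric (S[j,i] = S[i,j]). Assembling:

S = [[1.6667, 0.6667, -0.1667],
 [0.6667, 6, 3.3333],
 [-0.1667, 3.3333, 3.5833]]


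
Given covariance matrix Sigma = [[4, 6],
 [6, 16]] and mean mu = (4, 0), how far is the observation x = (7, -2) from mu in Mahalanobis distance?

Step 1 — centre the observation: (x - mu) = (3, -2).

Step 2 — invert Sigma. det(Sigma) = 4·16 - (6)² = 28.
  Sigma^{-1} = (1/det) · [[d, -b], [-b, a]] = [[0.5714, -0.2143],
 [-0.2143, 0.1429]].

Step 3 — form the quadratic (x - mu)^T · Sigma^{-1} · (x - mu):
  Sigma^{-1} · (x - mu) = (2.1429, -0.9286).
  (x - mu)^T · [Sigma^{-1} · (x - mu)] = (3)·(2.1429) + (-2)·(-0.9286) = 8.2857.

Step 4 — take square root: d = √(8.2857) ≈ 2.8785.

d(x, mu) = √(8.2857) ≈ 2.8785


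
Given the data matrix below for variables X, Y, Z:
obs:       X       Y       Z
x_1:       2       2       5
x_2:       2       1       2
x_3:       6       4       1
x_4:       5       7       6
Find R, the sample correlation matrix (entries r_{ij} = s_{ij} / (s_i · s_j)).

Step 1 — column means:
  mean(X) = (2 + 2 + 6 + 5) / 4 = 15/4 = 3.75
  mean(Y) = (2 + 1 + 4 + 7) / 4 = 14/4 = 3.5
  mean(Z) = (5 + 2 + 1 + 6) / 4 = 14/4 = 3.5

Step 2 — sample variances and covariances s[i,j] = (1/(n-1)) · Σ_k (x_{k,i} - mean_i) · (x_{k,j} - mean_j), with n-1 = 3:
  s[X,X] = ((-1.75)·(-1.75) + (-1.75)·(-1.75) + (2.25)·(2.25) + (1.25)·(1.25)) / 3 = 12.75/3 = 4.25
  s[X,Y] = ((-1.75)·(-1.5) + (-1.75)·(-2.5) + (2.25)·(0.5) + (1.25)·(3.5)) / 3 = 12.5/3 = 4.1667
  s[X,Z] = ((-1.75)·(1.5) + (-1.75)·(-1.5) + (2.25)·(-2.5) + (1.25)·(2.5)) / 3 = -2.5/3 = -0.8333
  s[Y,Y] = ((-1.5)·(-1.5) + (-2.5)·(-2.5) + (0.5)·(0.5) + (3.5)·(3.5)) / 3 = 21/3 = 7
  s[Y,Z] = ((-1.5)·(1.5) + (-2.5)·(-1.5) + (0.5)·(-2.5) + (3.5)·(2.5)) / 3 = 9/3 = 3
  s[Z,Z] = ((1.5)·(1.5) + (-1.5)·(-1.5) + (-2.5)·(-2.5) + (2.5)·(2.5)) / 3 = 17/3 = 5.6667
  Sample standard deviations s_i = √(s[i,i]):
  s(X) = √(4.25) = 2.0616
  s(Y) = √(7) = 2.6458
  s(Z) = √(5.6667) = 2.3805

Step 3 — r_{ij} = s_{ij} / (s_i · s_j):
  r[X,X] = 1 (diagonal).
  r[X,Y] = 4.1667 / (2.0616 · 2.6458) = 4.1667 / 5.4544 = 0.7639
  r[X,Z] = -0.8333 / (2.0616 · 2.3805) = -0.8333 / 4.9075 = -0.1698
  r[Y,Y] = 1 (diagonal).
  r[Y,Z] = 3 / (2.6458 · 2.3805) = 3 / 6.2981 = 0.4763
  r[Z,Z] = 1 (diagonal).

R is symmetric with unit diagonal. Assembling:

R = [[1, 0.7639, -0.1698],
 [0.7639, 1, 0.4763],
 [-0.1698, 0.4763, 1]]


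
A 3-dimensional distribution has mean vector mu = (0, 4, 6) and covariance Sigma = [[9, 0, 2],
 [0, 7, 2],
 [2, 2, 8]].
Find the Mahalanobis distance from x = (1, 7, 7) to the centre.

Step 1 — centre the observation: (x - mu) = (1, 3, 1).

Step 2 — invert Sigma (cofactor / det for 3×3, or solve directly):
  Sigma^{-1} = [[0.1182, 0.0091, -0.0318],
 [0.0091, 0.1545, -0.0409],
 [-0.0318, -0.0409, 0.1432]].

Step 3 — form the quadratic (x - mu)^T · Sigma^{-1} · (x - mu):
  Sigma^{-1} · (x - mu) = (0.1136, 0.4318, -0.0114).
  (x - mu)^T · [Sigma^{-1} · (x - mu)] = (1)·(0.1136) + (3)·(0.4318) + (1)·(-0.0114) = 1.3977.

Step 4 — take square root: d = √(1.3977) ≈ 1.1823.

d(x, mu) = √(1.3977) ≈ 1.1823


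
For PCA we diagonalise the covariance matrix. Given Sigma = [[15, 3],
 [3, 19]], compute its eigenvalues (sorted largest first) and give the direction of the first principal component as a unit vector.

Step 1 — characteristic polynomial of 2×2 Sigma:
  det(Sigma - λI) = λ² - trace · λ + det = 0.
  trace = 15 + 19 = 34, det = 15·19 - (3)² = 276.
Step 2 — discriminant:
  Δ = trace² - 4·det = 1156 - 1104 = 52.
Step 3 — eigenvalues:
  λ = (trace ± √Δ)/2 = (34 ± 7.2111)/2,
  λ_1 = 20.6056,  λ_2 = 13.3944.

Step 4 — unit eigenvector for λ_1: solve (Sigma - λ_1 I)v = 0. First row:
  (15 - 20.6056)·v_x + (3)·v_y = 0, i.e. (-5.6056)·v_x + (3)·v_y = 0,
  so v ∝ (b, λ_1 - a) = (3, 5.6056) = u.
  ||u|| = √((3)² + (5.6056)²) = √(40.4222) ≈ 6.3578,
  v_1 = u/||u|| ≈ (0.4719, 0.8817) (||v_1|| = 1).

λ_1 = 20.6056,  λ_2 = 13.3944;  v_1 ≈ (0.4719, 0.8817)


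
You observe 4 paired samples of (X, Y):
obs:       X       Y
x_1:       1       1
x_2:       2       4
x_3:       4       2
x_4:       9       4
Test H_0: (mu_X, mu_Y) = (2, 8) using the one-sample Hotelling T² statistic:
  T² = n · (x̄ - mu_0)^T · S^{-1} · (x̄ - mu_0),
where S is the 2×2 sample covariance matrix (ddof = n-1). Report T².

Step 1 — sample mean vector:
  mean(X) = (1 + 2 + 4 + 9) / 4 = 16/4 = 4
  mean(Y) = (1 + 4 + 2 + 4) / 4 = 11/4 = 2.75
  x̄ = (4, 2.75),  deviation x̄ - mu_0 = (4, 2.75) - (2, 8) = (2, -5.25).

Step 2 — sample covariance matrix, S[i,j] = (1/(n-1)) · Σ_k (x_{k,i} - mean_i) · (x_{k,j} - mean_j), divisor n-1 = 3:
  S[X,X] = ((-3)·(-3) + (-2)·(-2) + (0)·(0) + (5)·(5)) / 3 = 38/3 = 12.6667
  S[X,Y] = ((-3)·(-1.75) + (-2)·(1.25) + (0)·(-0.75) + (5)·(1.25)) / 3 = 9/3 = 3
  S[Y,Y] = ((-1.75)·(-1.75) + (1.25)·(1.25) + (-0.75)·(-0.75) + (1.25)·(1.25)) / 3 = 6.75/3 = 2.25
  S = [[12.6667, 3],
 [3, 2.25]].

Step 3 — invert S. det(S) = 12.6667·2.25 - (3)² = 19.5.
  S^{-1} = (1/det) · [[d, -b], [-b, a]] = [[0.1154, -0.1538],
 [-0.1538, 0.6496]].

Step 4 — quadratic form (x̄ - mu_0)^T · S^{-1} · (x̄ - mu_0):
  S^{-1} · (x̄ - mu_0) = (1.0385, -3.7179),
  (x̄ - mu_0)^T · [...] = (2)·(1.0385) + (-5.25)·(-3.7179) = 21.5962.

Step 5 — scale by n: T² = 4 · 21.5962 = 86.3846.

T² ≈ 86.3846


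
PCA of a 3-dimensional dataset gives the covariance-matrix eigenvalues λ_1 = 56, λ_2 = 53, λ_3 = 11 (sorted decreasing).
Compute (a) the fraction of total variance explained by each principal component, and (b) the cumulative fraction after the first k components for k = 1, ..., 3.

Step 1 — total variance = trace(Sigma) = Σ λ_i = 56 + 53 + 11 = 120.

Step 2 — fraction explained by component i = λ_i / Σ λ:
  PC1: 56/120 = 0.4667
  PC2: 53/120 = 0.4417
  PC3: 11/120 = 0.0917

Step 3 — cumulative fraction after k components = (λ_1 + ... + λ_k) / Σ λ:
  k = 1: 56/120 = 0.4667
  k = 2: (56 + 53)/120 = 109/120 = 0.9083
  k = 3: (56 + 53 + 11)/120 = 120/120 = 1

Summary (fraction, with percent):

explained: PC1 0.4667 (46.67%), PC2 0.4417 (44.17%), PC3 0.0917 (9.17%);  cumulative: 0.4667, 0.9083, 1


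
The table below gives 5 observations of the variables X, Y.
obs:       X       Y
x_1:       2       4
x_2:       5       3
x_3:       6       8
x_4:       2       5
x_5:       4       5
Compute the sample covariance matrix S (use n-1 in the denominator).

Step 1 — column means:
  mean(X) = (2 + 5 + 6 + 2 + 4) / 5 = 19/5 = 3.8
  mean(Y) = (4 + 3 + 8 + 5 + 5) / 5 = 25/5 = 5

Step 2 — sample covariance S[i,j] = (1/(n-1)) · Σ_k (x_{k,i} - mean_i) · (x_{k,j} - mean_j), with n-1 = 4.
  S[X,X] = ((-1.8)·(-1.8) + (1.2)·(1.2) + (2.2)·(2.2) + (-1.8)·(-1.8) + (0.2)·(0.2)) / 4 = 12.8/4 = 3.2
  S[X,Y] = ((-1.8)·(-1) + (1.2)·(-2) + (2.2)·(3) + (-1.8)·(0) + (0.2)·(0)) / 4 = 6/4 = 1.5
  S[Y,Y] = ((-1)·(-1) + (-2)·(-2) + (3)·(3) + (0)·(0) + (0)·(0)) / 4 = 14/4 = 3.5

S is symmetric (S[j,i] = S[i,j]). Assembling:

S = [[3.2, 1.5],
 [1.5, 3.5]]


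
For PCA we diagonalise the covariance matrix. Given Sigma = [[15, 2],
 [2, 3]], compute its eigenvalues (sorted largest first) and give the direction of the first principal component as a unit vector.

Step 1 — characteristic polynomial of 2×2 Sigma:
  det(Sigma - λI) = λ² - trace · λ + det = 0.
  trace = 15 + 3 = 18, det = 15·3 - (2)² = 41.
Step 2 — discriminant:
  Δ = trace² - 4·det = 324 - 164 = 160.
Step 3 — eigenvalues:
  λ = (trace ± √Δ)/2 = (18 ± 12.6491)/2,
  λ_1 = 15.3246,  λ_2 = 2.6754.

Step 4 — unit eigenvector for λ_1: solve (Sigma - λ_1 I)v = 0. First row:
  (15 - 15.3246)·v_x + (2)·v_y = 0, i.e. (-0.3246)·v_x + (2)·v_y = 0,
  so v ∝ (b, λ_1 - a) = (2, 0.3246) = u.
  ||u|| = √((2)² + (0.3246)²) = √(4.1053) ≈ 2.0262,
  v_1 = u/||u|| ≈ (0.9871, 0.1602) (||v_1|| = 1).

λ_1 = 15.3246,  λ_2 = 2.6754;  v_1 ≈ (0.9871, 0.1602)


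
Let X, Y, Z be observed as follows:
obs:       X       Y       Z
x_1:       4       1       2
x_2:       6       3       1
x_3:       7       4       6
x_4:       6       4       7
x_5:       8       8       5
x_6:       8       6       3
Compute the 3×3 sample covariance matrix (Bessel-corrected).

Step 1 — column means:
  mean(X) = (4 + 6 + 7 + 6 + 8 + 8) / 6 = 39/6 = 6.5
  mean(Y) = (1 + 3 + 4 + 4 + 8 + 6) / 6 = 26/6 = 4.3333
  mean(Z) = (2 + 1 + 6 + 7 + 5 + 3) / 6 = 24/6 = 4

Step 2 — sample covariance S[i,j] = (1/(n-1)) · Σ_k (x_{k,i} - mean_i) · (x_{k,j} - mean_j), with n-1 = 5.
  S[X,X] = ((-2.5)·(-2.5) + (-0.5)·(-0.5) + (0.5)·(0.5) + (-0.5)·(-0.5) + (1.5)·(1.5) + (1.5)·(1.5)) / 5 = 11.5/5 = 2.3
  S[X,Y] = ((-2.5)·(-3.3333) + (-0.5)·(-1.3333) + (0.5)·(-0.3333) + (-0.5)·(-0.3333) + (1.5)·(3.6667) + (1.5)·(1.6667)) / 5 = 17/5 = 3.4
  S[X,Z] = ((-2.5)·(-2) + (-0.5)·(-3) + (0.5)·(2) + (-0.5)·(3) + (1.5)·(1) + (1.5)·(-1)) / 5 = 6/5 = 1.2
  S[Y,Y] = ((-3.3333)·(-3.3333) + (-1.3333)·(-1.3333) + (-0.3333)·(-0.3333) + (-0.3333)·(-0.3333) + (3.6667)·(3.6667) + (1.6667)·(1.6667)) / 5 = 29.3333/5 = 5.8667
  S[Y,Z] = ((-3.3333)·(-2) + (-1.3333)·(-3) + (-0.3333)·(2) + (-0.3333)·(3) + (3.6667)·(1) + (1.6667)·(-1)) / 5 = 11/5 = 2.2
  S[Z,Z] = ((-2)·(-2) + (-3)·(-3) + (2)·(2) + (3)·(3) + (1)·(1) + (-1)·(-1)) / 5 = 28/5 = 5.6

S is symmetric (S[j,i] = S[i,j]). Assembling:

S = [[2.3, 3.4, 1.2],
 [3.4, 5.8667, 2.2],
 [1.2, 2.2, 5.6]]


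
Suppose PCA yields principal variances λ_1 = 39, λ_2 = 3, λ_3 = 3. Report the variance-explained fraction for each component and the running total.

Step 1 — total variance = trace(Sigma) = Σ λ_i = 39 + 3 + 3 = 45.

Step 2 — fraction explained by component i = λ_i / Σ λ:
  PC1: 39/45 = 0.8667
  PC2: 3/45 = 0.0667
  PC3: 3/45 = 0.0667

Step 3 — cumulative fraction after k components = (λ_1 + ... + λ_k) / Σ λ:
  k = 1: 39/45 = 0.8667
  k = 2: (39 + 3)/45 = 42/45 = 0.9333
  k = 3: (39 + 3 + 3)/45 = 45/45 = 1

Summary (fraction, with percent):

explained: PC1 0.8667 (86.67%), PC2 0.0667 (6.67%), PC3 0.0667 (6.67%);  cumulative: 0.8667, 0.9333, 1


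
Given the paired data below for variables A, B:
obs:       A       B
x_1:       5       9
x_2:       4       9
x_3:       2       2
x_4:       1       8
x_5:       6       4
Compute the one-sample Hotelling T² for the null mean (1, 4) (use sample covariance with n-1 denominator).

Step 1 — sample mean vector:
  mean(A) = (5 + 4 + 2 + 1 + 6) / 5 = 18/5 = 3.6
  mean(B) = (9 + 9 + 2 + 8 + 4) / 5 = 32/5 = 6.4
  x̄ = (3.6, 6.4),  deviation x̄ - mu_0 = (3.6, 6.4) - (1, 4) = (2.6, 2.4).

Step 2 — sample covariance matrix, S[i,j] = (1/(n-1)) · Σ_k (x_{k,i} - mean_i) · (x_{k,j} - mean_j), divisor n-1 = 4:
  S[A,A] = ((1.4)·(1.4) + (0.4)·(0.4) + (-1.6)·(-1.6) + (-2.6)·(-2.6) + (2.4)·(2.4)) / 4 = 17.2/4 = 4.3
  S[A,B] = ((1.4)·(2.6) + (0.4)·(2.6) + (-1.6)·(-4.4) + (-2.6)·(1.6) + (2.4)·(-2.4)) / 4 = 1.8/4 = 0.45
  S[B,B] = ((2.6)·(2.6) + (2.6)·(2.6) + (-4.4)·(-4.4) + (1.6)·(1.6) + (-2.4)·(-2.4)) / 4 = 41.2/4 = 10.3
  S = [[4.3, 0.45],
 [0.45, 10.3]].

Step 3 — invert S. det(S) = 4.3·10.3 - (0.45)² = 44.0875.
  S^{-1} = (1/det) · [[d, -b], [-b, a]] = [[0.2336, -0.0102],
 [-0.0102, 0.0975]].

Step 4 — quadratic form (x̄ - mu_0)^T · S^{-1} · (x̄ - mu_0):
  S^{-1} · (x̄ - mu_0) = (0.5829, 0.2075),
  (x̄ - mu_0)^T · [...] = (2.6)·(0.5829) + (2.4)·(0.2075) = 2.0137.

Step 5 — scale by n: T² = 5 · 2.0137 = 10.0686.

T² ≈ 10.0686


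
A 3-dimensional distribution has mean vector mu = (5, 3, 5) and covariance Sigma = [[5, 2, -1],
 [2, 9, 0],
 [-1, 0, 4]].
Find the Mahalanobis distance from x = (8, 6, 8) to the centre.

Step 1 — centre the observation: (x - mu) = (3, 3, 3).

Step 2 — invert Sigma (cofactor / det for 3×3, or solve directly):
  Sigma^{-1} = [[0.2323, -0.0516, 0.0581],
 [-0.0516, 0.1226, -0.0129],
 [0.0581, -0.0129, 0.2645]].

Step 3 — form the quadratic (x - mu)^T · Sigma^{-1} · (x - mu):
  Sigma^{-1} · (x - mu) = (0.7161, 0.1742, 0.929).
  (x - mu)^T · [Sigma^{-1} · (x - mu)] = (3)·(0.7161) + (3)·(0.1742) + (3)·(0.929) = 5.4581.

Step 4 — take square root: d = √(5.4581) ≈ 2.3363.

d(x, mu) = √(5.4581) ≈ 2.3363


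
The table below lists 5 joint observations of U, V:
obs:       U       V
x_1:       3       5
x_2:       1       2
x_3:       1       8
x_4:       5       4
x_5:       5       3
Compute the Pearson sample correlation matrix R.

Step 1 — column means:
  mean(U) = (3 + 1 + 1 + 5 + 5) / 5 = 15/5 = 3
  mean(V) = (5 + 2 + 8 + 4 + 3) / 5 = 22/5 = 4.4

Step 2 — sample variances and covariances s[i,j] = (1/(n-1)) · Σ_k (x_{k,i} - mean_i) · (x_{k,j} - mean_j), with n-1 = 4:
  s[U,U] = ((0)·(0) + (-2)·(-2) + (-2)·(-2) + (2)·(2) + (2)·(2)) / 4 = 16/4 = 4
  s[U,V] = ((0)·(0.6) + (-2)·(-2.4) + (-2)·(3.6) + (2)·(-0.4) + (2)·(-1.4)) / 4 = -6/4 = -1.5
  s[V,V] = ((0.6)·(0.6) + (-2.4)·(-2.4) + (3.6)·(3.6) + (-0.4)·(-0.4) + (-1.4)·(-1.4)) / 4 = 21.2/4 = 5.3
  Sample standard deviations s_i = √(s[i,i]):
  s(U) = √(4) = 2
  s(V) = √(5.3) = 2.3022

Step 3 — r_{ij} = s_{ij} / (s_i · s_j):
  r[U,U] = 1 (diagonal).
  r[U,V] = -1.5 / (2 · 2.3022) = -1.5 / 4.6043 = -0.3258
  r[V,V] = 1 (diagonal).

R is symmetric with unit diagonal. Assembling:

R = [[1, -0.3258],
 [-0.3258, 1]]


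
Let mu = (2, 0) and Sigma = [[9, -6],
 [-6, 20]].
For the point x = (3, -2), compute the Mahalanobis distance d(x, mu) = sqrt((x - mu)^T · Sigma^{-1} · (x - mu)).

Step 1 — centre the observation: (x - mu) = (1, -2).

Step 2 — invert Sigma. det(Sigma) = 9·20 - (-6)² = 144.
  Sigma^{-1} = (1/det) · [[d, -b], [-b, a]] = [[0.1389, 0.0417],
 [0.0417, 0.0625]].

Step 3 — form the quadratic (x - mu)^T · Sigma^{-1} · (x - mu):
  Sigma^{-1} · (x - mu) = (0.0556, -0.0833).
  (x - mu)^T · [Sigma^{-1} · (x - mu)] = (1)·(0.0556) + (-2)·(-0.0833) = 0.2222.

Step 4 — take square root: d = √(0.2222) ≈ 0.4714.

d(x, mu) = √(0.2222) ≈ 0.4714


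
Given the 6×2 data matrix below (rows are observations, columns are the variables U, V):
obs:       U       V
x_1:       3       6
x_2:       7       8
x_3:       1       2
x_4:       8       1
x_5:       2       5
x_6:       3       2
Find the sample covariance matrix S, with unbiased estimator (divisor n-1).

Step 1 — column means:
  mean(U) = (3 + 7 + 1 + 8 + 2 + 3) / 6 = 24/6 = 4
  mean(V) = (6 + 8 + 2 + 1 + 5 + 2) / 6 = 24/6 = 4

Step 2 — sample covariance S[i,j] = (1/(n-1)) · Σ_k (x_{k,i} - mean_i) · (x_{k,j} - mean_j), with n-1 = 5.
  S[U,U] = ((-1)·(-1) + (3)·(3) + (-3)·(-3) + (4)·(4) + (-2)·(-2) + (-1)·(-1)) / 5 = 40/5 = 8
  S[U,V] = ((-1)·(2) + (3)·(4) + (-3)·(-2) + (4)·(-3) + (-2)·(1) + (-1)·(-2)) / 5 = 4/5 = 0.8
  S[V,V] = ((2)·(2) + (4)·(4) + (-2)·(-2) + (-3)·(-3) + (1)·(1) + (-2)·(-2)) / 5 = 38/5 = 7.6

S is symmetric (S[j,i] = S[i,j]). Assembling:

S = [[8, 0.8],
 [0.8, 7.6]]


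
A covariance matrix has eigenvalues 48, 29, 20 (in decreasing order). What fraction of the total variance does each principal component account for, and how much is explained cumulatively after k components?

Step 1 — total variance = trace(Sigma) = Σ λ_i = 48 + 29 + 20 = 97.

Step 2 — fraction explained by component i = λ_i / Σ λ:
  PC1: 48/97 = 0.4948
  PC2: 29/97 = 0.299
  PC3: 20/97 = 0.2062

Step 3 — cumulative fraction after k components = (λ_1 + ... + λ_k) / Σ λ:
  k = 1: 48/97 = 0.4948
  k = 2: (48 + 29)/97 = 77/97 = 0.7938
  k = 3: (48 + 29 + 20)/97 = 97/97 = 1

Summary (fraction, with percent):

explained: PC1 0.4948 (49.48%), PC2 0.299 (29.9%), PC3 0.2062 (20.62%);  cumulative: 0.4948, 0.7938, 1


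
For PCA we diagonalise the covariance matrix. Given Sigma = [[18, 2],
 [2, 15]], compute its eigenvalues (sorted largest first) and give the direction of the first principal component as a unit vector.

Step 1 — characteristic polynomial of 2×2 Sigma:
  det(Sigma - λI) = λ² - trace · λ + det = 0.
  trace = 18 + 15 = 33, det = 18·15 - (2)² = 266.
Step 2 — discriminant:
  Δ = trace² - 4·det = 1089 - 1064 = 25.
Step 3 — eigenvalues:
  λ = (trace ± √Δ)/2 = (33 ± 5)/2,
  λ_1 = 19,  λ_2 = 14.

Step 4 — unit eigenvector for λ_1: solve (Sigma - λ_1 I)v = 0. First row:
  (18 - 19)·v_x + (2)·v_y = 0, i.e. (-1)·v_x + (2)·v_y = 0,
  so v ∝ (b, λ_1 - a) = (2, 1) = u.
  ||u|| = √((2)² + (1)²) = √(5) ≈ 2.2361,
  v_1 = u/||u|| ≈ (0.8944, 0.4472) (||v_1|| = 1).

λ_1 = 19,  λ_2 = 14;  v_1 ≈ (0.8944, 0.4472)


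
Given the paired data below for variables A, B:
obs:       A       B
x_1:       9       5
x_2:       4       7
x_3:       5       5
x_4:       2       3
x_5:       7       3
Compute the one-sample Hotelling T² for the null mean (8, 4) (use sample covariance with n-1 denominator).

Step 1 — sample mean vector:
  mean(A) = (9 + 4 + 5 + 2 + 7) / 5 = 27/5 = 5.4
  mean(B) = (5 + 7 + 5 + 3 + 3) / 5 = 23/5 = 4.6
  x̄ = (5.4, 4.6),  deviation x̄ - mu_0 = (5.4, 4.6) - (8, 4) = (-2.6, 0.6).

Step 2 — sample covariance matrix, S[i,j] = (1/(n-1)) · Σ_k (x_{k,i} - mean_i) · (x_{k,j} - mean_j), divisor n-1 = 4:
  S[A,A] = ((3.6)·(3.6) + (-1.4)·(-1.4) + (-0.4)·(-0.4) + (-3.4)·(-3.4) + (1.6)·(1.6)) / 4 = 29.2/4 = 7.3
  S[A,B] = ((3.6)·(0.4) + (-1.4)·(2.4) + (-0.4)·(0.4) + (-3.4)·(-1.6) + (1.6)·(-1.6)) / 4 = 0.8/4 = 0.2
  S[B,B] = ((0.4)·(0.4) + (2.4)·(2.4) + (0.4)·(0.4) + (-1.6)·(-1.6) + (-1.6)·(-1.6)) / 4 = 11.2/4 = 2.8
  S = [[7.3, 0.2],
 [0.2, 2.8]].

Step 3 — invert S. det(S) = 7.3·2.8 - (0.2)² = 20.4.
  S^{-1} = (1/det) · [[d, -b], [-b, a]] = [[0.1373, -0.0098],
 [-0.0098, 0.3578]].

Step 4 — quadratic form (x̄ - mu_0)^T · S^{-1} · (x̄ - mu_0):
  S^{-1} · (x̄ - mu_0) = (-0.3627, 0.2402),
  (x̄ - mu_0)^T · [...] = (-2.6)·(-0.3627) + (0.6)·(0.2402) = 1.0873.

Step 5 — scale by n: T² = 5 · 1.0873 = 5.4363.

T² ≈ 5.4363


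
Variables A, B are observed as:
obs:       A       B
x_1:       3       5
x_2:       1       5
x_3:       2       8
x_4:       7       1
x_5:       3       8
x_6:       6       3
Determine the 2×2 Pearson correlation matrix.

Step 1 — column means:
  mean(A) = (3 + 1 + 2 + 7 + 3 + 6) / 6 = 22/6 = 3.6667
  mean(B) = (5 + 5 + 8 + 1 + 8 + 3) / 6 = 30/6 = 5

Step 2 — sample variances and covariances s[i,j] = (1/(n-1)) · Σ_k (x_{k,i} - mean_i) · (x_{k,j} - mean_j), with n-1 = 5:
  s[A,A] = ((-0.6667)·(-0.6667) + (-2.6667)·(-2.6667) + (-1.6667)·(-1.6667) + (3.3333)·(3.3333) + (-0.6667)·(-0.6667) + (2.3333)·(2.3333)) / 5 = 27.3333/5 = 5.4667
  s[A,B] = ((-0.6667)·(0) + (-2.6667)·(0) + (-1.6667)·(3) + (3.3333)·(-4) + (-0.6667)·(3) + (2.3333)·(-2)) / 5 = -25/5 = -5
  s[B,B] = ((0)·(0) + (0)·(0) + (3)·(3) + (-4)·(-4) + (3)·(3) + (-2)·(-2)) / 5 = 38/5 = 7.6
  Sample standard deviations s_i = √(s[i,i]):
  s(A) = √(5.4667) = 2.3381
  s(B) = √(7.6) = 2.7568

Step 3 — r_{ij} = s_{ij} / (s_i · s_j):
  r[A,A] = 1 (diagonal).
  r[A,B] = -5 / (2.3381 · 2.7568) = -5 / 6.4457 = -0.7757
  r[B,B] = 1 (diagonal).

R is symmetric with unit diagonal. Assembling:

R = [[1, -0.7757],
 [-0.7757, 1]]


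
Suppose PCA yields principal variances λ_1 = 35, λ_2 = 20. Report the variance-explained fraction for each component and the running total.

Step 1 — total variance = trace(Sigma) = Σ λ_i = 35 + 20 = 55.

Step 2 — fraction explained by component i = λ_i / Σ λ:
  PC1: 35/55 = 0.6364
  PC2: 20/55 = 0.3636

Step 3 — cumulative fraction after k components = (λ_1 + ... + λ_k) / Σ λ:
  k = 1: 35/55 = 0.6364
  k = 2: (35 + 20)/55 = 55/55 = 1

Summary (fraction, with percent):

explained: PC1 0.6364 (63.64%), PC2 0.3636 (36.36%);  cumulative: 0.6364, 1


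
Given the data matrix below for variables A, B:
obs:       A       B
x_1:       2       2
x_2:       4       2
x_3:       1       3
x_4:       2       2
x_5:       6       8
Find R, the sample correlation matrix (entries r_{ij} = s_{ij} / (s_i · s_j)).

Step 1 — column means:
  mean(A) = (2 + 4 + 1 + 2 + 6) / 5 = 15/5 = 3
  mean(B) = (2 + 2 + 3 + 2 + 8) / 5 = 17/5 = 3.4

Step 2 — sample variances and covariances s[i,j] = (1/(n-1)) · Σ_k (x_{k,i} - mean_i) · (x_{k,j} - mean_j), with n-1 = 4:
  s[A,A] = ((-1)·(-1) + (1)·(1) + (-2)·(-2) + (-1)·(-1) + (3)·(3)) / 4 = 16/4 = 4
  s[A,B] = ((-1)·(-1.4) + (1)·(-1.4) + (-2)·(-0.4) + (-1)·(-1.4) + (3)·(4.6)) / 4 = 16/4 = 4
  s[B,B] = ((-1.4)·(-1.4) + (-1.4)·(-1.4) + (-0.4)·(-0.4) + (-1.4)·(-1.4) + (4.6)·(4.6)) / 4 = 27.2/4 = 6.8
  Sample standard deviations s_i = √(s[i,i]):
  s(A) = √(4) = 2
  s(B) = √(6.8) = 2.6077

Step 3 — r_{ij} = s_{ij} / (s_i · s_j):
  r[A,A] = 1 (diagonal).
  r[A,B] = 4 / (2 · 2.6077) = 4 / 5.2154 = 0.767
  r[B,B] = 1 (diagonal).

R is symmetric with unit diagonal. Assembling:

R = [[1, 0.767],
 [0.767, 1]]


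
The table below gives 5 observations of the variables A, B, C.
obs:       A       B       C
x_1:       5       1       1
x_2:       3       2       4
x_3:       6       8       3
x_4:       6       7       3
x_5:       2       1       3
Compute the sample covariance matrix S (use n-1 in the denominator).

Step 1 — column means:
  mean(A) = (5 + 3 + 6 + 6 + 2) / 5 = 22/5 = 4.4
  mean(B) = (1 + 2 + 8 + 7 + 1) / 5 = 19/5 = 3.8
  mean(C) = (1 + 4 + 3 + 3 + 3) / 5 = 14/5 = 2.8

Step 2 — sample covariance S[i,j] = (1/(n-1)) · Σ_k (x_{k,i} - mean_i) · (x_{k,j} - mean_j), with n-1 = 4.
  S[A,A] = ((0.6)·(0.6) + (-1.4)·(-1.4) + (1.6)·(1.6) + (1.6)·(1.6) + (-2.4)·(-2.4)) / 4 = 13.2/4 = 3.3
  S[A,B] = ((0.6)·(-2.8) + (-1.4)·(-1.8) + (1.6)·(4.2) + (1.6)·(3.2) + (-2.4)·(-2.8)) / 4 = 19.4/4 = 4.85
  S[A,C] = ((0.6)·(-1.8) + (-1.4)·(1.2) + (1.6)·(0.2) + (1.6)·(0.2) + (-2.4)·(0.2)) / 4 = -2.6/4 = -0.65
  S[B,B] = ((-2.8)·(-2.8) + (-1.8)·(-1.8) + (4.2)·(4.2) + (3.2)·(3.2) + (-2.8)·(-2.8)) / 4 = 46.8/4 = 11.7
  S[B,C] = ((-2.8)·(-1.8) + (-1.8)·(1.2) + (4.2)·(0.2) + (3.2)·(0.2) + (-2.8)·(0.2)) / 4 = 3.8/4 = 0.95
  S[C,C] = ((-1.8)·(-1.8) + (1.2)·(1.2) + (0.2)·(0.2) + (0.2)·(0.2) + (0.2)·(0.2)) / 4 = 4.8/4 = 1.2

S is symmetric (S[j,i] = S[i,j]). Assembling:

S = [[3.3, 4.85, -0.65],
 [4.85, 11.7, 0.95],
 [-0.65, 0.95, 1.2]]


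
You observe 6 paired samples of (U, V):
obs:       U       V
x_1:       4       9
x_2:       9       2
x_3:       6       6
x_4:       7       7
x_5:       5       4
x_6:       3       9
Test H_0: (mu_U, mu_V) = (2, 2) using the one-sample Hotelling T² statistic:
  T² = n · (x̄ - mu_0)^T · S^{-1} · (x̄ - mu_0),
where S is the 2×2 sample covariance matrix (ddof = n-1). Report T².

Step 1 — sample mean vector:
  mean(U) = (4 + 9 + 6 + 7 + 5 + 3) / 6 = 34/6 = 5.6667
  mean(V) = (9 + 2 + 6 + 7 + 4 + 9) / 6 = 37/6 = 6.1667
  x̄ = (5.6667, 6.1667),  deviation x̄ - mu_0 = (5.6667, 6.1667) - (2, 2) = (3.6667, 4.1667).

Step 2 — sample covariance matrix, S[i,j] = (1/(n-1)) · Σ_k (x_{k,i} - mean_i) · (x_{k,j} - mean_j), divisor n-1 = 5:
  S[U,U] = ((-1.6667)·(-1.6667) + (3.3333)·(3.3333) + (0.3333)·(0.3333) + (1.3333)·(1.3333) + (-0.6667)·(-0.6667) + (-2.6667)·(-2.6667)) / 5 = 23.3333/5 = 4.6667
  S[U,V] = ((-1.6667)·(2.8333) + (3.3333)·(-4.1667) + (0.3333)·(-0.1667) + (1.3333)·(0.8333) + (-0.6667)·(-2.1667) + (-2.6667)·(2.8333)) / 5 = -23.6667/5 = -4.7333
  S[V,V] = ((2.8333)·(2.8333) + (-4.1667)·(-4.1667) + (-0.1667)·(-0.1667) + (0.8333)·(0.8333) + (-2.1667)·(-2.1667) + (2.8333)·(2.8333)) / 5 = 38.8333/5 = 7.7667
  S = [[4.6667, -4.7333],
 [-4.7333, 7.7667]].

Step 3 — invert S. det(S) = 4.6667·7.7667 - (-4.7333)² = 13.84.
  S^{-1} = (1/det) · [[d, -b], [-b, a]] = [[0.5612, 0.342],
 [0.342, 0.3372]].

Step 4 — quadratic form (x̄ - mu_0)^T · S^{-1} · (x̄ - mu_0):
  S^{-1} · (x̄ - mu_0) = (3.4827, 2.659),
  (x̄ - mu_0)^T · [...] = (3.6667)·(3.4827) + (4.1667)·(2.659) = 23.8487.

Step 5 — scale by n: T² = 6 · 23.8487 = 143.0925.

T² ≈ 143.0925


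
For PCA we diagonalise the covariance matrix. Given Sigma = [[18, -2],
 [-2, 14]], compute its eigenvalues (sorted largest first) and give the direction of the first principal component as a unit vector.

Step 1 — characteristic polynomial of 2×2 Sigma:
  det(Sigma - λI) = λ² - trace · λ + det = 0.
  trace = 18 + 14 = 32, det = 18·14 - (-2)² = 248.
Step 2 — discriminant:
  Δ = trace² - 4·det = 1024 - 992 = 32.
Step 3 — eigenvalues:
  λ = (trace ± √Δ)/2 = (32 ± 5.6569)/2,
  λ_1 = 18.8284,  λ_2 = 13.1716.

Step 4 — unit eigenvector for λ_1: solve (Sigma - λ_1 I)v = 0. First row:
  (18 - 18.8284)·v_x + (-2)·v_y = 0, i.e. (-0.8284)·v_x + (-2)·v_y = 0,
  so v ∝ (b, λ_1 - a) = (-2, 0.8284); multiply by -1 so the first entry is positive: u = (2, -0.8284).
  ||u|| = √((2)² + (-0.8284)²) = √(4.6863) ≈ 2.1648,
  v_1 = u/||u|| ≈ (0.9239, -0.3827) (||v_1|| = 1).

λ_1 = 18.8284,  λ_2 = 13.1716;  v_1 ≈ (0.9239, -0.3827)


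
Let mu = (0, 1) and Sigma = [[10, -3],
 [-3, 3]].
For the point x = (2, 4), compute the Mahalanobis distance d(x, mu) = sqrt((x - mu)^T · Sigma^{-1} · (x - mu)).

Step 1 — centre the observation: (x - mu) = (2, 3).

Step 2 — invert Sigma. det(Sigma) = 10·3 - (-3)² = 21.
  Sigma^{-1} = (1/det) · [[d, -b], [-b, a]] = [[0.1429, 0.1429],
 [0.1429, 0.4762]].

Step 3 — form the quadratic (x - mu)^T · Sigma^{-1} · (x - mu):
  Sigma^{-1} · (x - mu) = (0.7143, 1.7143).
  (x - mu)^T · [Sigma^{-1} · (x - mu)] = (2)·(0.7143) + (3)·(1.7143) = 6.5714.

Step 4 — take square root: d = √(6.5714) ≈ 2.5635.

d(x, mu) = √(6.5714) ≈ 2.5635


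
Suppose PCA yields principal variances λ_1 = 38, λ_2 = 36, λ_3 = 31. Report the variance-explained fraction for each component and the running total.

Step 1 — total variance = trace(Sigma) = Σ λ_i = 38 + 36 + 31 = 105.

Step 2 — fraction explained by component i = λ_i / Σ λ:
  PC1: 38/105 = 0.3619
  PC2: 36/105 = 0.3429
  PC3: 31/105 = 0.2952

Step 3 — cumulative fraction after k components = (λ_1 + ... + λ_k) / Σ λ:
  k = 1: 38/105 = 0.3619
  k = 2: (38 + 36)/105 = 74/105 = 0.7048
  k = 3: (38 + 36 + 31)/105 = 105/105 = 1

Summary (fraction, with percent):

explained: PC1 0.3619 (36.19%), PC2 0.3429 (34.29%), PC3 0.2952 (29.52%);  cumulative: 0.3619, 0.7048, 1


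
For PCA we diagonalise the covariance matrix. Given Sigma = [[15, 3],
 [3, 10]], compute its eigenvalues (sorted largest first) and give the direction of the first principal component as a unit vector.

Step 1 — characteristic polynomial of 2×2 Sigma:
  det(Sigma - λI) = λ² - trace · λ + det = 0.
  trace = 15 + 10 = 25, det = 15·10 - (3)² = 141.
Step 2 — discriminant:
  Δ = trace² - 4·det = 625 - 564 = 61.
Step 3 — eigenvalues:
  λ = (trace ± √Δ)/2 = (25 ± 7.8102)/2,
  λ_1 = 16.4051,  λ_2 = 8.5949.

Step 4 — unit eigenvector for λ_1: solve (Sigma - λ_1 I)v = 0. First row:
  (15 - 16.4051)·v_x + (3)·v_y = 0, i.e. (-1.4051)·v_x + (3)·v_y = 0,
  so v ∝ (b, λ_1 - a) = (3, 1.4051) = u.
  ||u|| = √((3)² + (1.4051)²) = √(10.9744) ≈ 3.3128,
  v_1 = u/||u|| ≈ (0.9056, 0.4242) (||v_1|| = 1).

λ_1 = 16.4051,  λ_2 = 8.5949;  v_1 ≈ (0.9056, 0.4242)


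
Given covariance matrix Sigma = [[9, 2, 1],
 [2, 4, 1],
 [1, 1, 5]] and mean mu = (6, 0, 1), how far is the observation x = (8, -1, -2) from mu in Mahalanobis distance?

Step 1 — centre the observation: (x - mu) = (2, -1, -3).

Step 2 — invert Sigma (cofactor / det for 3×3, or solve directly):
  Sigma^{-1} = [[0.1258, -0.0596, -0.0132],
 [-0.0596, 0.2914, -0.0464],
 [-0.0132, -0.0464, 0.2119]].

Step 3 — form the quadratic (x - mu)^T · Sigma^{-1} · (x - mu):
  Sigma^{-1} · (x - mu) = (0.351, -0.2715, -0.6159).
  (x - mu)^T · [Sigma^{-1} · (x - mu)] = (2)·(0.351) + (-1)·(-0.2715) + (-3)·(-0.6159) = 2.8212.

Step 4 — take square root: d = √(2.8212) ≈ 1.6796.

d(x, mu) = √(2.8212) ≈ 1.6796


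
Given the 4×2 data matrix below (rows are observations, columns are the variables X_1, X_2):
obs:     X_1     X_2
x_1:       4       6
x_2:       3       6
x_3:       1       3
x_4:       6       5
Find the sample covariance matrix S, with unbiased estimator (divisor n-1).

Step 1 — column means:
  mean(X_1) = (4 + 3 + 1 + 6) / 4 = 14/4 = 3.5
  mean(X_2) = (6 + 6 + 3 + 5) / 4 = 20/4 = 5

Step 2 — sample covariance S[i,j] = (1/(n-1)) · Σ_k (x_{k,i} - mean_i) · (x_{k,j} - mean_j), with n-1 = 3.
  S[X_1,X_1] = ((0.5)·(0.5) + (-0.5)·(-0.5) + (-2.5)·(-2.5) + (2.5)·(2.5)) / 3 = 13/3 = 4.3333
  S[X_1,X_2] = ((0.5)·(1) + (-0.5)·(1) + (-2.5)·(-2) + (2.5)·(0)) / 3 = 5/3 = 1.6667
  S[X_2,X_2] = ((1)·(1) + (1)·(1) + (-2)·(-2) + (0)·(0)) / 3 = 6/3 = 2

S is symmetric (S[j,i] = S[i,j]). Assembling:

S = [[4.3333, 1.6667],
 [1.6667, 2]]


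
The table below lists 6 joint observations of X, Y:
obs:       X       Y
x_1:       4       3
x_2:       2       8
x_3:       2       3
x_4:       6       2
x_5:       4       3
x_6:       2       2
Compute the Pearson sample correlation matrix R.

Step 1 — column means:
  mean(X) = (4 + 2 + 2 + 6 + 4 + 2) / 6 = 20/6 = 3.3333
  mean(Y) = (3 + 8 + 3 + 2 + 3 + 2) / 6 = 21/6 = 3.5

Step 2 — sample variances and covariances s[i,j] = (1/(n-1)) · Σ_k (x_{k,i} - mean_i) · (x_{k,j} - mean_j), with n-1 = 5:
  s[X,X] = ((0.6667)·(0.6667) + (-1.3333)·(-1.3333) + (-1.3333)·(-1.3333) + (2.6667)·(2.6667) + (0.6667)·(0.6667) + (-1.3333)·(-1.3333)) / 5 = 13.3333/5 = 2.6667
  s[X,Y] = ((0.6667)·(-0.5) + (-1.3333)·(4.5) + (-1.3333)·(-0.5) + (2.6667)·(-1.5) + (0.6667)·(-0.5) + (-1.3333)·(-1.5)) / 5 = -8/5 = -1.6
  s[Y,Y] = ((-0.5)·(-0.5) + (4.5)·(4.5) + (-0.5)·(-0.5) + (-1.5)·(-1.5) + (-0.5)·(-0.5) + (-1.5)·(-1.5)) / 5 = 25.5/5 = 5.1
  Sample standard deviations s_i = √(s[i,i]):
  s(X) = √(2.6667) = 1.633
  s(Y) = √(5.1) = 2.2583

Step 3 — r_{ij} = s_{ij} / (s_i · s_j):
  r[X,X] = 1 (diagonal).
  r[X,Y] = -1.6 / (1.633 · 2.2583) = -1.6 / 3.6878 = -0.4339
  r[Y,Y] = 1 (diagonal).

R is symmetric with unit diagonal. Assembling:

R = [[1, -0.4339],
 [-0.4339, 1]]


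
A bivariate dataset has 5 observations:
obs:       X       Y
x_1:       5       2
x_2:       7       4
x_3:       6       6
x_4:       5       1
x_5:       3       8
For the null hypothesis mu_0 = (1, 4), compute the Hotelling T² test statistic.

Step 1 — sample mean vector:
  mean(X) = (5 + 7 + 6 + 5 + 3) / 5 = 26/5 = 5.2
  mean(Y) = (2 + 4 + 6 + 1 + 8) / 5 = 21/5 = 4.2
  x̄ = (5.2, 4.2),  deviation x̄ - mu_0 = (5.2, 4.2) - (1, 4) = (4.2, 0.2).

Step 2 — sample covariance matrix, S[i,j] = (1/(n-1)) · Σ_k (x_{k,i} - mean_i) · (x_{k,j} - mean_j), divisor n-1 = 4:
  S[X,X] = ((-0.2)·(-0.2) + (1.8)·(1.8) + (0.8)·(0.8) + (-0.2)·(-0.2) + (-2.2)·(-2.2)) / 4 = 8.8/4 = 2.2
  S[X,Y] = ((-0.2)·(-2.2) + (1.8)·(-0.2) + (0.8)·(1.8) + (-0.2)·(-3.2) + (-2.2)·(3.8)) / 4 = -6.2/4 = -1.55
  S[Y,Y] = ((-2.2)·(-2.2) + (-0.2)·(-0.2) + (1.8)·(1.8) + (-3.2)·(-3.2) + (3.8)·(3.8)) / 4 = 32.8/4 = 8.2
  S = [[2.2, -1.55],
 [-1.55, 8.2]].

Step 3 — invert S. det(S) = 2.2·8.2 - (-1.55)² = 15.6375.
  S^{-1} = (1/det) · [[d, -b], [-b, a]] = [[0.5244, 0.0991],
 [0.0991, 0.1407]].

Step 4 — quadratic form (x̄ - mu_0)^T · S^{-1} · (x̄ - mu_0):
  S^{-1} · (x̄ - mu_0) = (2.2222, 0.4444),
  (x̄ - mu_0)^T · [...] = (4.2)·(2.2222) + (0.2)·(0.4444) = 9.4222.

Step 5 — scale by n: T² = 5 · 9.4222 = 47.1111.

T² ≈ 47.1111


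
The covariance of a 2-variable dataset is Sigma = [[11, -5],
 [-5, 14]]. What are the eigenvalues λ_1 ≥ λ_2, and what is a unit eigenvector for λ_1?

Step 1 — characteristic polynomial of 2×2 Sigma:
  det(Sigma - λI) = λ² - trace · λ + det = 0.
  trace = 11 + 14 = 25, det = 11·14 - (-5)² = 129.
Step 2 — discriminant:
  Δ = trace² - 4·det = 625 - 516 = 109.
Step 3 — eigenvalues:
  λ = (trace ± √Δ)/2 = (25 ± 10.4403)/2,
  λ_1 = 17.7202,  λ_2 = 7.2798.

Step 4 — unit eigenvector for λ_1: solve (Sigma - λ_1 I)v = 0. First row:
  (11 - 17.7202)·v_x + (-5)·v_y = 0, i.e. (-6.7202)·v_x + (-5)·v_y = 0,
  so v ∝ (b, λ_1 - a) = (-5, 6.7202); multiply by -1 so the first entry is positive: u = (5, -6.7202).
  ||u|| = √((5)² + (-6.7202)²) = √(70.1605) ≈ 8.3762,
  v_1 = u/||u|| ≈ (0.5969, -0.8023) (||v_1|| = 1).

λ_1 = 17.7202,  λ_2 = 7.2798;  v_1 ≈ (0.5969, -0.8023)


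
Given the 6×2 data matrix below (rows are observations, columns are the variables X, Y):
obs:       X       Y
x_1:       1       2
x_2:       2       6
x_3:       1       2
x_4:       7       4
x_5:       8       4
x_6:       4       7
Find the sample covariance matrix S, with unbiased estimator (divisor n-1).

Step 1 — column means:
  mean(X) = (1 + 2 + 1 + 7 + 8 + 4) / 6 = 23/6 = 3.8333
  mean(Y) = (2 + 6 + 2 + 4 + 4 + 7) / 6 = 25/6 = 4.1667

Step 2 — sample covariance S[i,j] = (1/(n-1)) · Σ_k (x_{k,i} - mean_i) · (x_{k,j} - mean_j), with n-1 = 5.
  S[X,X] = ((-2.8333)·(-2.8333) + (-1.8333)·(-1.8333) + (-2.8333)·(-2.8333) + (3.1667)·(3.1667) + (4.1667)·(4.1667) + (0.1667)·(0.1667)) / 5 = 46.8333/5 = 9.3667
  S[X,Y] = ((-2.8333)·(-2.1667) + (-1.8333)·(1.8333) + (-2.8333)·(-2.1667) + (3.1667)·(-0.1667) + (4.1667)·(-0.1667) + (0.1667)·(2.8333)) / 5 = 8.1667/5 = 1.6333
  S[Y,Y] = ((-2.1667)·(-2.1667) + (1.8333)·(1.8333) + (-2.1667)·(-2.1667) + (-0.1667)·(-0.1667) + (-0.1667)·(-0.1667) + (2.8333)·(2.8333)) / 5 = 20.8333/5 = 4.1667

S is symmetric (S[j,i] = S[i,j]). Assembling:

S = [[9.3667, 1.6333],
 [1.6333, 4.1667]]


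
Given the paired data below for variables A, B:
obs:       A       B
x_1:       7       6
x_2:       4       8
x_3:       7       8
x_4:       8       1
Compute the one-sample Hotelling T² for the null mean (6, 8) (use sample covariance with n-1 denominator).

Step 1 — sample mean vector:
  mean(A) = (7 + 4 + 7 + 8) / 4 = 26/4 = 6.5
  mean(B) = (6 + 8 + 8 + 1) / 4 = 23/4 = 5.75
  x̄ = (6.5, 5.75),  deviation x̄ - mu_0 = (6.5, 5.75) - (6, 8) = (0.5, -2.25).

Step 2 — sample covariance matrix, S[i,j] = (1/(n-1)) · Σ_k (x_{k,i} - mean_i) · (x_{k,j} - mean_j), divisor n-1 = 3:
  S[A,A] = ((0.5)·(0.5) + (-2.5)·(-2.5) + (0.5)·(0.5) + (1.5)·(1.5)) / 3 = 9/3 = 3
  S[A,B] = ((0.5)·(0.25) + (-2.5)·(2.25) + (0.5)·(2.25) + (1.5)·(-4.75)) / 3 = -11.5/3 = -3.8333
  S[B,B] = ((0.25)·(0.25) + (2.25)·(2.25) + (2.25)·(2.25) + (-4.75)·(-4.75)) / 3 = 32.75/3 = 10.9167
  S = [[3, -3.8333],
 [-3.8333, 10.9167]].

Step 3 — invert S. det(S) = 3·10.9167 - (-3.8333)² = 18.0556.
  S^{-1} = (1/det) · [[d, -b], [-b, a]] = [[0.6046, 0.2123],
 [0.2123, 0.1662]].

Step 4 — quadratic form (x̄ - mu_0)^T · S^{-1} · (x̄ - mu_0):
  S^{-1} · (x̄ - mu_0) = (-0.1754, -0.2677),
  (x̄ - mu_0)^T · [...] = (0.5)·(-0.1754) + (-2.25)·(-0.2677) = 0.5146.

Step 5 — scale by n: T² = 4 · 0.5146 = 2.0585.

T² ≈ 2.0585


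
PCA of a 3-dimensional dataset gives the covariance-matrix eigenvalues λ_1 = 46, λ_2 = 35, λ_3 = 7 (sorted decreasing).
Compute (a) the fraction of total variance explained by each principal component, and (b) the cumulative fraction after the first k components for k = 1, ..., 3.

Step 1 — total variance = trace(Sigma) = Σ λ_i = 46 + 35 + 7 = 88.

Step 2 — fraction explained by component i = λ_i / Σ λ:
  PC1: 46/88 = 0.5227
  PC2: 35/88 = 0.3977
  PC3: 7/88 = 0.0795

Step 3 — cumulative fraction after k components = (λ_1 + ... + λ_k) / Σ λ:
  k = 1: 46/88 = 0.5227
  k = 2: (46 + 35)/88 = 81/88 = 0.9205
  k = 3: (46 + 35 + 7)/88 = 88/88 = 1

Summary (fraction, with percent):

explained: PC1 0.5227 (52.27%), PC2 0.3977 (39.77%), PC3 0.0795 (7.95%);  cumulative: 0.5227, 0.9205, 1


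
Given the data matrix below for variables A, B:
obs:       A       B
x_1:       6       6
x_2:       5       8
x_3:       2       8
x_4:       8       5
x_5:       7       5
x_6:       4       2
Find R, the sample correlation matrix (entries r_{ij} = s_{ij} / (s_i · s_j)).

Step 1 — column means:
  mean(A) = (6 + 5 + 2 + 8 + 7 + 4) / 6 = 32/6 = 5.3333
  mean(B) = (6 + 8 + 8 + 5 + 5 + 2) / 6 = 34/6 = 5.6667

Step 2 — sample variances and covariances s[i,j] = (1/(n-1)) · Σ_k (x_{k,i} - mean_i) · (x_{k,j} - mean_j), with n-1 = 5:
  s[A,A] = ((0.6667)·(0.6667) + (-0.3333)·(-0.3333) + (-3.3333)·(-3.3333) + (2.6667)·(2.6667) + (1.6667)·(1.6667) + (-1.3333)·(-1.3333)) / 5 = 23.3333/5 = 4.6667
  s[A,B] = ((0.6667)·(0.3333) + (-0.3333)·(2.3333) + (-3.3333)·(2.3333) + (2.6667)·(-0.6667) + (1.6667)·(-0.6667) + (-1.3333)·(-3.6667)) / 5 = -6.3333/5 = -1.2667
  s[B,B] = ((0.3333)·(0.3333) + (2.3333)·(2.3333) + (2.3333)·(2.3333) + (-0.6667)·(-0.6667) + (-0.6667)·(-0.6667) + (-3.6667)·(-3.6667)) / 5 = 25.3333/5 = 5.0667
  Sample standard deviations s_i = √(s[i,i]):
  s(A) = √(4.6667) = 2.1602
  s(B) = √(5.0667) = 2.2509

Step 3 — r_{ij} = s_{ij} / (s_i · s_j):
  r[A,A] = 1 (diagonal).
  r[A,B] = -1.2667 / (2.1602 · 2.2509) = -1.2667 / 4.8626 = -0.2605
  r[B,B] = 1 (diagonal).

R is symmetric with unit diagonal. Assembling:

R = [[1, -0.2605],
 [-0.2605, 1]]


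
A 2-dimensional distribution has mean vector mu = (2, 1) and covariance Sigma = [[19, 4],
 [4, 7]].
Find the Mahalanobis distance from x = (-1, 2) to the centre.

Step 1 — centre the observation: (x - mu) = (-3, 1).

Step 2 — invert Sigma. det(Sigma) = 19·7 - (4)² = 117.
  Sigma^{-1} = (1/det) · [[d, -b], [-b, a]] = [[0.0598, -0.0342],
 [-0.0342, 0.1624]].

Step 3 — form the quadratic (x - mu)^T · Sigma^{-1} · (x - mu):
  Sigma^{-1} · (x - mu) = (-0.2137, 0.265).
  (x - mu)^T · [Sigma^{-1} · (x - mu)] = (-3)·(-0.2137) + (1)·(0.265) = 0.906.

Step 4 — take square root: d = √(0.906) ≈ 0.9518.

d(x, mu) = √(0.906) ≈ 0.9518


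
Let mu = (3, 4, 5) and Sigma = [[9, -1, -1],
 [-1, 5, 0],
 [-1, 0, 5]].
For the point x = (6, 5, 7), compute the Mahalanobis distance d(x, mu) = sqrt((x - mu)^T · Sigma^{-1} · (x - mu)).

Step 1 — centre the observation: (x - mu) = (3, 1, 2).

Step 2 — invert Sigma (cofactor / det for 3×3, or solve directly):
  Sigma^{-1} = [[0.1163, 0.0233, 0.0233],
 [0.0233, 0.2047, 0.0047],
 [0.0233, 0.0047, 0.2047]].

Step 3 — form the quadratic (x - mu)^T · Sigma^{-1} · (x - mu):
  Sigma^{-1} · (x - mu) = (0.4186, 0.2837, 0.4837).
  (x - mu)^T · [Sigma^{-1} · (x - mu)] = (3)·(0.4186) + (1)·(0.2837) + (2)·(0.4837) = 2.507.

Step 4 — take square root: d = √(2.507) ≈ 1.5833.

d(x, mu) = √(2.507) ≈ 1.5833
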